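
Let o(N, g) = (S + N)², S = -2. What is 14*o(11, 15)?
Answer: 1134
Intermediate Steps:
o(N, g) = (-2 + N)²
14*o(11, 15) = 14*(-2 + 11)² = 14*9² = 14*81 = 1134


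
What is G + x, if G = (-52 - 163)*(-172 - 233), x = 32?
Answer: 87107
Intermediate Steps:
G = 87075 (G = -215*(-405) = 87075)
G + x = 87075 + 32 = 87107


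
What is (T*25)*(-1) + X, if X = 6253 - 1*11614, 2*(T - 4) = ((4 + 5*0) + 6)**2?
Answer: -6711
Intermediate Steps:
T = 54 (T = 4 + ((4 + 5*0) + 6)**2/2 = 4 + ((4 + 0) + 6)**2/2 = 4 + (4 + 6)**2/2 = 4 + (1/2)*10**2 = 4 + (1/2)*100 = 4 + 50 = 54)
X = -5361 (X = 6253 - 11614 = -5361)
(T*25)*(-1) + X = (54*25)*(-1) - 5361 = 1350*(-1) - 5361 = -1350 - 5361 = -6711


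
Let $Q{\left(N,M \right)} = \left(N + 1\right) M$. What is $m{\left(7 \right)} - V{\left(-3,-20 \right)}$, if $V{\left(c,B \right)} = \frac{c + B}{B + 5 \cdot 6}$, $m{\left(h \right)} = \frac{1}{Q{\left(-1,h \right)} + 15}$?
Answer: $\frac{71}{30} \approx 2.3667$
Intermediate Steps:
$Q{\left(N,M \right)} = M \left(1 + N\right)$ ($Q{\left(N,M \right)} = \left(1 + N\right) M = M \left(1 + N\right)$)
$m{\left(h \right)} = \frac{1}{15}$ ($m{\left(h \right)} = \frac{1}{h \left(1 - 1\right) + 15} = \frac{1}{h 0 + 15} = \frac{1}{0 + 15} = \frac{1}{15}$)
$V{\left(c,B \right)} = \frac{B + c}{30 + B}$ ($V{\left(c,B \right)} = \frac{B + c}{B + 30} = \frac{B + c}{30 + B}$)
$m{\left(7 \right)} - V{\left(-3,-20 \right)} = \frac{1}{15} - \frac{-20 - 3}{30 - 20} = \frac{1}{15} - \frac{1}{10} \left(-23\right) = \frac{1}{15} - - \frac{23}{10} = \frac{1}{15} + \frac{23}{10} = \frac{71}{30}$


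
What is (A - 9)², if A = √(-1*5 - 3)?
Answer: 73 - 36*I*√2 ≈ 73.0 - 50.912*I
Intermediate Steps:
A = 2*I*√2 (A = √(-5 - 3) = √(-8) = 2*I*√2 ≈ 2.8284*I)
(A - 9)² = (2*I*√2 - 9)² = (-9 + 2*I*√2)²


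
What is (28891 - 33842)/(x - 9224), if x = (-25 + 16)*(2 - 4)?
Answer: 4951/9206 ≈ 0.53780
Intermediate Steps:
x = 18 (x = -9*(-2) = 18)
(28891 - 33842)/(x - 9224) = (28891 - 33842)/(18 - 9224) = -4951/(-9206) = -4951*(-1/9206) = 4951/9206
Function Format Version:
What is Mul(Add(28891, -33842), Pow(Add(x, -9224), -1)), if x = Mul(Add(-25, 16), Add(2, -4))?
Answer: Rational(4951, 9206) ≈ 0.53780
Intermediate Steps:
x = 18 (x = Mul(-9, -2) = 18)
Mul(Add(28891, -33842), Pow(Add(x, -9224), -1)) = Mul(Add(28891, -33842), Pow(Add(18, -9224), -1)) = Mul(-4951, Pow(-9206, -1)) = Mul(-4951, Rational(-1, 9206)) = Rational(4951, 9206)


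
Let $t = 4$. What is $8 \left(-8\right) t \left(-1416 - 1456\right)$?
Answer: $735232$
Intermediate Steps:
$8 \left(-8\right) t \left(-1416 - 1456\right) = 8 \left(-8\right) 4 \left(-1416 - 1456\right) = \left(-64\right) 4 \left(-2872\right) = \left(-256\right) \left(-2872\right) = 735232$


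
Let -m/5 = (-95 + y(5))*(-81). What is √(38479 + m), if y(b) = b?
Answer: √2029 ≈ 45.044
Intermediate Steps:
m = -36450 (m = -5*(-95 + 5)*(-81) = -(-450)*(-81) = -5*7290 = -36450)
√(38479 + m) = √(38479 - 36450) = √2029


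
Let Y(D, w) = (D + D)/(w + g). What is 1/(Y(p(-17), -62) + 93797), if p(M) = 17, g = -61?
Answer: 123/11536997 ≈ 1.0661e-5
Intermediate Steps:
Y(D, w) = 2*D/(-61 + w) (Y(D, w) = (D + D)/(w - 61) = (2*D)/(-61 + w) = 2*D/(-61 + w))
1/(Y(p(-17), -62) + 93797) = 1/(2*17/(-61 - 62) + 93797) = 1/(2*17/(-123) + 93797) = 1/(2*17*(-1/123) + 93797) = 1/(-34/123 + 93797) = 1/(11536997/123) = 123/11536997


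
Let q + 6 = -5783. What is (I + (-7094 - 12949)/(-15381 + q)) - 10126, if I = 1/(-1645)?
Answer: -70520291267/6964930 ≈ -10125.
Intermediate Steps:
q = -5789 (q = -6 - 5783 = -5789)
I = -1/1645 ≈ -0.00060790
(I + (-7094 - 12949)/(-15381 + q)) - 10126 = (-1/1645 + (-7094 - 12949)/(-15381 - 5789)) - 10126 = (-1/1645 - 20043/(-21170)) - 10126 = (-1/1645 - 20043*(-1/21170)) - 10126 = (-1/1645 + 20043/21170) - 10126 = 6589913/6964930 - 10126 = -70520291267/6964930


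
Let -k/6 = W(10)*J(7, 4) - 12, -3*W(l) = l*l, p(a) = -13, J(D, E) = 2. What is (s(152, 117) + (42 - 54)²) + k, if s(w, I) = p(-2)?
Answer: 603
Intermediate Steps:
s(w, I) = -13
W(l) = -l²/3 (W(l) = -l*l/3 = -l²/3)
k = 472 (k = -6*(-⅓*10²*2 - 12) = -6*(-⅓*100*2 - 12) = -6*(-100/3*2 - 12) = -6*(-200/3 - 12) = -6*(-236/3) = 472)
(s(152, 117) + (42 - 54)²) + k = (-13 + (42 - 54)²) + 472 = (-13 + (-12)²) + 472 = (-13 + 144) + 472 = 131 + 472 = 603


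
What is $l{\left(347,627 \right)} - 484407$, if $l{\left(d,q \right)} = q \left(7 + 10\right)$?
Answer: $-473748$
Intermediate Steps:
$l{\left(d,q \right)} = 17 q$ ($l{\left(d,q \right)} = q 17 = 17 q$)
$l{\left(347,627 \right)} - 484407 = 17 \cdot 627 - 484407 = 10659 - 484407 = -473748$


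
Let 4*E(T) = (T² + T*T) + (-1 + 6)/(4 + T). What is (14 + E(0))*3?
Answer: 687/16 ≈ 42.938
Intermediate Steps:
E(T) = T²/2 + 5/(4*(4 + T)) (E(T) = ((T² + T*T) + (-1 + 6)/(4 + T))/4 = ((T² + T²) + 5/(4 + T))/4 = (2*T² + 5/(4 + T))/4 = T²/2 + 5/(4*(4 + T)))
(14 + E(0))*3 = (14 + (5 + 2*0³ + 8*0²)/(4*(4 + 0)))*3 = (14 + (¼)*(5 + 2*0 + 8*0)/4)*3 = (14 + (¼)*(¼)*(5 + 0 + 0))*3 = (14 + (¼)*(¼)*5)*3 = (14 + 5/16)*3 = (229/16)*3 = 687/16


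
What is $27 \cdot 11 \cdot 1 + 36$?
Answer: $333$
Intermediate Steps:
$27 \cdot 11 \cdot 1 + 36 = 27 \cdot 11 + 36 = 297 + 36 = 333$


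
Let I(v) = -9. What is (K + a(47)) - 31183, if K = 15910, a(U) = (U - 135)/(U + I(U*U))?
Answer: -290231/19 ≈ -15275.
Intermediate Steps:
a(U) = (-135 + U)/(-9 + U) (a(U) = (U - 135)/(U - 9) = (-135 + U)/(-9 + U))
(K + a(47)) - 31183 = (15910 + (-135 + 47)/(-9 + 47)) - 31183 = (15910 - 88/38) - 31183 = (15910 + (1/38)*(-88)) - 31183 = (15910 - 44/19) - 31183 = 302246/19 - 31183 = -290231/19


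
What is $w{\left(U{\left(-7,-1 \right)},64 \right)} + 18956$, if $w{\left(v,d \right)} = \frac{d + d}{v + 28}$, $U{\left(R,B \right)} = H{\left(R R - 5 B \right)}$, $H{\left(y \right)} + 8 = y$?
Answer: $\frac{701436}{37} \approx 18958.0$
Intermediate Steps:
$H{\left(y \right)} = -8 + y$
$U{\left(R,B \right)} = -8 + R^{2} - 5 B$ ($U{\left(R,B \right)} = -8 - \left(5 B - R R\right) = -8 - \left(- R^{2} + 5 B\right) = -8 + R^{2} - 5 B$)
$w{\left(v,d \right)} = \frac{2 d}{28 + v}$
$w{\left(U{\left(-7,-1 \right)},64 \right)} + 18956 = 2 \cdot 64 \frac{1}{28 - \left(3 - 49\right)} + 18956 = 2 \cdot 64 \frac{1}{28 + \left(-8 + 49 + 5\right)} + 18956 = 2 \cdot 64 \frac{1}{28 + 46} + 18956 = 2 \cdot 64 \cdot \frac{1}{74} + 18956 = \frac{64}{37} + 18956 = \frac{701436}{37}$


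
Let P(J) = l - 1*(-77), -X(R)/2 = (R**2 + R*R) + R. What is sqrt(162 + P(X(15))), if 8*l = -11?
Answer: sqrt(3802)/4 ≈ 15.415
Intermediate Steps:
l = -11/8 (l = (1/8)*(-11) = -11/8 ≈ -1.3750)
X(R) = -4*R**2 - 2*R (X(R) = -2*((R**2 + R*R) + R) = -2*((R**2 + R**2) + R) = -2*(2*R**2 + R) = -2*(R + 2*R**2) = -4*R**2 - 2*R)
P(J) = 605/8 (P(J) = -11/8 - 1*(-77) = -11/8 + 77 = 605/8)
sqrt(162 + P(X(15))) = sqrt(162 + 605/8) = sqrt(1901/8) = sqrt(3802)/4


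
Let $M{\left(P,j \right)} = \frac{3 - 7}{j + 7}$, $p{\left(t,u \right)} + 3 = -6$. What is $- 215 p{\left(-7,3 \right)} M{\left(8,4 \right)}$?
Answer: $- \frac{7740}{11} \approx -703.64$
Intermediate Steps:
$p{\left(t,u \right)} = -9$ ($p{\left(t,u \right)} = -3 - 6 = -9$)
$M{\left(P,j \right)} = - \frac{4}{7 + j}$
$- 215 p{\left(-7,3 \right)} M{\left(8,4 \right)} = \left(-215\right) \left(-9\right) \left(- \frac{4}{7 + 4}\right) = 1935 \left(- \frac{4}{11}\right) = - \frac{7740}{11}$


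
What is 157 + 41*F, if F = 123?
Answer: 5200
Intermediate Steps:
157 + 41*F = 157 + 41*123 = 157 + 5043 = 5200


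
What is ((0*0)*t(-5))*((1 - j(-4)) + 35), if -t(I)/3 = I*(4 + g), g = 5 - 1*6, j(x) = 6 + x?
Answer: 0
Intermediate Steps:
g = -1 (g = 5 - 6 = -1)
t(I) = -9*I (t(I) = -3*I*(4 - 1) = -3*I*3 = -9*I)
((0*0)*t(-5))*((1 - j(-4)) + 35) = ((0*0)*(-9*(-5)))*((1 - (6 - 4)) + 35) = (0*45)*((1 - 1*2) + 35) = 0*((1 - 2) + 35) = 0*(-1 + 35) = 0*34 = 0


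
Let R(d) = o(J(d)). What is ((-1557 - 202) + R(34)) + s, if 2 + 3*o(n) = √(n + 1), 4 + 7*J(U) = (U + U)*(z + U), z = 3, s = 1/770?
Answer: -4064827/2310 + √17633/21 ≈ -1753.3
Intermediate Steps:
s = 1/770 ≈ 0.0012987
J(U) = -4/7 + 2*U*(3 + U)/7 (J(U) = -4/7 + ((U + U)*(3 + U))/7 = -4/7 + ((2*U)*(3 + U))/7 = -4/7 + (2*U*(3 + U))/7 = -4/7 + 2*U*(3 + U)/7)
o(n) = -⅔ + √(1 + n)/3 (o(n) = -⅔ + √(n + 1)/3 = -⅔ + √(1 + n)/3)
R(d) = -⅔ + √(3/7 + 2*d²/7 + 6*d/7)/3 (R(d) = -⅔ + √(1 + (-4/7 + 2*d²/7 + 6*d/7))/3 = -⅔ + √(3/7 + 2*d²/7 + 6*d/7)/3)
((-1557 - 202) + R(34)) + s = ((-1557 - 202) + (-⅔ + √(21 + 14*34² + 42*34)/21)) + 1/770 = (-1759 + (-⅔ + √(21 + 14*1156 + 1428)/21)) + 1/770 = (-1759 + (-⅔ + √(21 + 16184 + 1428)/21)) + 1/770 = (-1759 + (-⅔ + √17633/21)) + 1/770 = (-5279/3 + √17633/21) + 1/770 = -4064827/2310 + √17633/21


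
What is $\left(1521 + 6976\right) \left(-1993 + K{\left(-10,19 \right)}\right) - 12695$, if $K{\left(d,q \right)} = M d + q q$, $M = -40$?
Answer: $-10480999$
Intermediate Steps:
$K{\left(d,q \right)} = q^{2} - 40 d$ ($K{\left(d,q \right)} = - 40 d + q q = - 40 d + q^{2} = q^{2} - 40 d$)
$\left(1521 + 6976\right) \left(-1993 + K{\left(-10,19 \right)}\right) - 12695 = \left(1521 + 6976\right) \left(-1993 + \left(19^{2} - -400\right)\right) - 12695 = 8497 \left(-1993 + \left(361 + 400\right)\right) - 12695 = 8497 \left(-1993 + 761\right) - 12695 = 8497 \left(-1232\right) - 12695 = -10468304 - 12695 = -10480999$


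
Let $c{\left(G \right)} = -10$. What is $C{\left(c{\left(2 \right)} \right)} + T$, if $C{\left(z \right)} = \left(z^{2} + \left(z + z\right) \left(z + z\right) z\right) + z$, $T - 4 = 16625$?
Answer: $12719$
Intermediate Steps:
$T = 16629$ ($T = 4 + 16625 = 16629$)
$C{\left(z \right)} = z + z^{2} + 4 z^{3}$ ($C{\left(z \right)} = \left(z^{2} + 2 z 2 z z\right) + z = \left(z^{2} + 4 z^{2} z\right) + z = \left(z^{2} + 4 z^{3}\right) + z = z + z^{2} + 4 z^{3}$)
$C{\left(c{\left(2 \right)} \right)} + T = - 10 \left(1 - 10 + 4 \left(-10\right)^{2}\right) + 16629 = - 10 \left(1 - 10 + 4 \cdot 100\right) + 16629 = - 10 \left(1 - 10 + 400\right) + 16629 = \left(-10\right) 391 + 16629 = -3910 + 16629 = 12719$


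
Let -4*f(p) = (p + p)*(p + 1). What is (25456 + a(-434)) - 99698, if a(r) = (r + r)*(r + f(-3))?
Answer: 305074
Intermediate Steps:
f(p) = -p*(1 + p)/2 (f(p) = -(p + p)*(p + 1)/4 = -2*p*(1 + p)/4 = -p*(1 + p)/2)
a(r) = 2*r*(-3 + r) (a(r) = (r + r)*(r - 1/2*(-3)*(1 - 3)) = (2*r)*(r - 1/2*(-3)*(-2)) = (2*r)*(r - 3) = (2*r)*(-3 + r) = 2*r*(-3 + r))
(25456 + a(-434)) - 99698 = (25456 + 2*(-434)*(-3 - 434)) - 99698 = (25456 + 2*(-434)*(-437)) - 99698 = (25456 + 379316) - 99698 = 404772 - 99698 = 305074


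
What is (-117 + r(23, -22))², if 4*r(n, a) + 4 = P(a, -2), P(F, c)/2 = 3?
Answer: 54289/4 ≈ 13572.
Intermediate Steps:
P(F, c) = 6 (P(F, c) = 2*3 = 6)
r(n, a) = ½ (r(n, a) = -1 + (¼)*6 = -1 + 3/2 = ½)
(-117 + r(23, -22))² = (-117 + ½)² = (-233/2)² = 54289/4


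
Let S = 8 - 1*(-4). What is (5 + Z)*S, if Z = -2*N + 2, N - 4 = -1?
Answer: 12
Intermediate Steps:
N = 3 (N = 4 - 1 = 3)
Z = -4 (Z = -2*3 + 2 = -6 + 2 = -4)
S = 12 (S = 8 + 4 = 12)
(5 + Z)*S = (5 - 4)*12 = 1*12 = 12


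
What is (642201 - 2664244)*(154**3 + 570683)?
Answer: -8538980420721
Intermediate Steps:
(642201 - 2664244)*(154**3 + 570683) = -2022043*(3652264 + 570683) = -2022043*4222947 = -8538980420721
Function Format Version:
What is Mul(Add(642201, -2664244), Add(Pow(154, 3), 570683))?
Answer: -8538980420721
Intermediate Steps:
Mul(Add(642201, -2664244), Add(Pow(154, 3), 570683)) = Mul(-2022043, Add(3652264, 570683)) = Mul(-2022043, 4222947) = -8538980420721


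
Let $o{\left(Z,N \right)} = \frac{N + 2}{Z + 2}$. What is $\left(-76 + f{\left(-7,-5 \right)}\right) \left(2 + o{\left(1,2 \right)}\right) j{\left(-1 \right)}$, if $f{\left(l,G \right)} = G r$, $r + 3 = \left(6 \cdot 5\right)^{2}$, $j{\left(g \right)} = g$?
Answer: $\frac{45610}{3} \approx 15203.0$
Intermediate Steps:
$r = 897$ ($r = -3 + \left(6 \cdot 5\right)^{2} = -3 + 30^{2} = -3 + 900 = 897$)
$o{\left(Z,N \right)} = \frac{2 + N}{2 + Z}$
$f{\left(l,G \right)} = 897 G$ ($f{\left(l,G \right)} = G 897 = 897 G$)
$\left(-76 + f{\left(-7,-5 \right)}\right) \left(2 + o{\left(1,2 \right)}\right) j{\left(-1 \right)} = \left(-76 + 897 \left(-5\right)\right) \left(2 + \frac{2 + 2}{2 + 1}\right) \left(-1\right) = \left(-76 - 4485\right) \left(2 + \frac{1}{3} \cdot 4\right) \left(-1\right) = - 4561 \left(2 + \frac{1}{3} \cdot 4\right) \left(-1\right) = - 4561 \left(2 + \frac{4}{3}\right) \left(-1\right) = - 4561 \cdot \frac{10}{3} \left(-1\right) = \left(-4561\right) \left(- \frac{10}{3}\right) = \frac{45610}{3}$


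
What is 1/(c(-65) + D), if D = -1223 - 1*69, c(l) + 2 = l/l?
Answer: -1/1293 ≈ -0.00077340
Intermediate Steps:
c(l) = -1 (c(l) = -2 + l/l = -2 + 1 = -1)
D = -1292 (D = -1223 - 69 = -1292)
1/(c(-65) + D) = 1/(-1 - 1292) = 1/(-1293) = -1/1293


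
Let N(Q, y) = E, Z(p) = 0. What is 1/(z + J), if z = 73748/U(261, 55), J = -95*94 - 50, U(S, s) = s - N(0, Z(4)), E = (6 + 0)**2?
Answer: -19/96872 ≈ -0.00019614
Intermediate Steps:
E = 36 (E = 6**2 = 36)
N(Q, y) = 36
U(S, s) = -36 + s (U(S, s) = s - 1*36 = s - 36 = -36 + s)
J = -8980 (J = -8930 - 50 = -8980)
z = 73748/19 (z = 73748/(-36 + 55) = 73748/19 ≈ 3881.5)
1/(z + J) = 1/(73748/19 - 8980) = 1/(-96872/19) = -19/96872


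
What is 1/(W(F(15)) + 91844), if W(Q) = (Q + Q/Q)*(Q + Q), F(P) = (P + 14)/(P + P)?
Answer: 450/41331511 ≈ 1.0888e-5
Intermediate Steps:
F(P) = (14 + P)/(2*P) (F(P) = (14 + P)/((2*P)) = (14 + P)*(1/(2*P)) = (14 + P)/(2*P))
W(Q) = 2*Q*(1 + Q) (W(Q) = (Q + 1)*(2*Q) = (1 + Q)*(2*Q) = 2*Q*(1 + Q))
1/(W(F(15)) + 91844) = 1/(2*((½)*(14 + 15)/15)*(1 + (½)*(14 + 15)/15) + 91844) = 1/(2*((½)*(1/15)*29)*(1 + (½)*(1/15)*29) + 91844) = 1/(2*(29/30)*(1 + 29/30) + 91844) = 1/(2*(29/30)*(59/30) + 91844) = 1/(1711/450 + 91844) = 1/(41331511/450) = 450/41331511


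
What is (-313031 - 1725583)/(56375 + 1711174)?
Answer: -679538/589183 ≈ -1.1534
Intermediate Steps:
(-313031 - 1725583)/(56375 + 1711174) = -2038614/1767549 = -2038614*1/1767549 = -679538/589183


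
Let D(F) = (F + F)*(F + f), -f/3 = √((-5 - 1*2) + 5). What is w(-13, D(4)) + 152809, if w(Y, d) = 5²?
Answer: 152834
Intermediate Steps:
f = -3*I*√2 (f = -3*√((-5 - 1*2) + 5) = -3*√((-5 - 2) + 5) = -3*√(-7 + 5) = -3*I*√2 ≈ -4.2426*I)
D(F) = 2*F*(F - 3*I*√2) (D(F) = (F + F)*(F - 3*I*√2) = (2*F)*(F - 3*I*√2) = 2*F*(F - 3*I*√2))
w(Y, d) = 25
w(-13, D(4)) + 152809 = 25 + 152809 = 152834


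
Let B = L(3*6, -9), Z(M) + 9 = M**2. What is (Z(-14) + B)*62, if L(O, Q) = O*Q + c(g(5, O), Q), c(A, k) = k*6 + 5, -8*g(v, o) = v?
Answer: -1488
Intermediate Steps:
g(v, o) = -v/8
c(A, k) = 5 + 6*k (c(A, k) = 6*k + 5 = 5 + 6*k)
Z(M) = -9 + M**2
L(O, Q) = 5 + 6*Q + O*Q (L(O, Q) = O*Q + (5 + 6*Q) = 5 + 6*Q + O*Q)
B = -211 (B = 5 + 6*(-9) + (3*6)*(-9) = 5 - 54 + 18*(-9) = 5 - 54 - 162 = -211)
(Z(-14) + B)*62 = ((-9 + (-14)**2) - 211)*62 = ((-9 + 196) - 211)*62 = (187 - 211)*62 = -24*62 = -1488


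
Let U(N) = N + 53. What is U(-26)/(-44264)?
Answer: -27/44264 ≈ -0.00060998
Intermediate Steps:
U(N) = 53 + N
U(-26)/(-44264) = (53 - 26)/(-44264) = 27*(-1/44264) = -27/44264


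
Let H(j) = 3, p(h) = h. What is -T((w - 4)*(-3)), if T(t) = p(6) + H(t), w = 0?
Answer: -9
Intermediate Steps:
T(t) = 9 (T(t) = 6 + 3 = 9)
-T((w - 4)*(-3)) = -1*9 = -9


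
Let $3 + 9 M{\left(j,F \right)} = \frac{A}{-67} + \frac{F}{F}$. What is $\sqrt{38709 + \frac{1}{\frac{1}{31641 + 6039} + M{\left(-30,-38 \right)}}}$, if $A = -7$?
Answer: $\frac{3 \sqrt{10939398061591981}}{1594919} \approx 196.73$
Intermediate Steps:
$M{\left(j,F \right)} = - \frac{127}{603}$ ($M{\left(j,F \right)} = - \frac{1}{3} + \frac{- \frac{7}{-67} + \frac{F}{F}}{9} = - \frac{1}{3} + \frac{\left(-7\right) \left(- \frac{1}{67}\right) + 1}{9} = - \frac{1}{3} + \frac{\frac{7}{67} + 1}{9} = - \frac{1}{3} + \frac{1}{9} \cdot \frac{74}{67} = - \frac{1}{3} + \frac{74}{603} = - \frac{127}{603}$)
$\sqrt{38709 + \frac{1}{\frac{1}{31641 + 6039} + M{\left(-30,-38 \right)}}} = \sqrt{38709 + \frac{1}{\frac{1}{31641 + 6039} - \frac{127}{603}}} = \sqrt{38709 + \frac{1}{\frac{1}{37680} - \frac{127}{603}}} = \sqrt{38709 + \frac{1}{- \frac{1594919}{7573680}}} = \sqrt{38709 - \frac{7573680}{1594919}} = \sqrt{\frac{61730145891}{1594919}} = \frac{3 \sqrt{10939398061591981}}{1594919}$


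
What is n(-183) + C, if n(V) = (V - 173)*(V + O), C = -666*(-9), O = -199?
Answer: 141986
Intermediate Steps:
C = 5994
n(V) = (-199 + V)*(-173 + V) (n(V) = (V - 173)*(V - 199) = (-173 + V)*(-199 + V) = (-199 + V)*(-173 + V))
n(-183) + C = (34427 + (-183)**2 - 372*(-183)) + 5994 = (34427 + 33489 + 68076) + 5994 = 135992 + 5994 = 141986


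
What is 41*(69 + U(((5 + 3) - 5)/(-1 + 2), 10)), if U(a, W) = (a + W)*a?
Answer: 4428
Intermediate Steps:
U(a, W) = a*(W + a) (U(a, W) = (W + a)*a = a*(W + a))
41*(69 + U(((5 + 3) - 5)/(-1 + 2), 10)) = 41*(69 + (((5 + 3) - 5)/(-1 + 2))*(10 + ((5 + 3) - 5)/(-1 + 2))) = 41*(69 + ((8 - 5)/1)*(10 + (8 - 5)/1)) = 41*(69 + (3*1)*(10 + 3*1)) = 41*(69 + 3*(10 + 3)) = 41*(69 + 3*13) = 41*(69 + 39) = 41*108 = 4428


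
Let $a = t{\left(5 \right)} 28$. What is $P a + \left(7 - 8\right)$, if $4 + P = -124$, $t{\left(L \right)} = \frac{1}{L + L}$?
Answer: $- \frac{1797}{5} \approx -359.4$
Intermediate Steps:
$t{\left(L \right)} = \frac{1}{2 L}$
$P = -128$ ($P = -4 - 124 = -128$)
$a = \frac{14}{5}$ ($a = \frac{1}{2 \cdot 5} \cdot 28 = \frac{1}{2} \cdot \frac{1}{5} \cdot 28 = \frac{1}{10} \cdot 28 = \frac{14}{5} \approx 2.8$)
$P a + \left(7 - 8\right) = \left(-128\right) \frac{14}{5} + \left(7 - 8\right) = - \frac{1792}{5} + \left(7 - 8\right) = - \frac{1792}{5} - 1 = - \frac{1797}{5}$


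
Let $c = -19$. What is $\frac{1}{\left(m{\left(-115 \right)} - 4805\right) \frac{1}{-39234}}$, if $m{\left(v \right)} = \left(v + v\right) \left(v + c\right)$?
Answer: $- \frac{39234}{26015} \approx -1.5081$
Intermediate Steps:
$m{\left(v \right)} = 2 v \left(-19 + v\right)$ ($m{\left(v \right)} = \left(v + v\right) \left(v - 19\right) = 2 v \left(-19 + v\right)$)
$\frac{1}{\left(m{\left(-115 \right)} - 4805\right) \frac{1}{-39234}} = \frac{1}{\left(2 \left(-115\right) \left(-19 - 115\right) - 4805\right) \frac{1}{-39234}} = \frac{1}{\left(2 \left(-115\right) \left(-134\right) - 4805\right) \left(- \frac{1}{39234}\right)} = \frac{1}{\left(30820 - 4805\right) \left(- \frac{1}{39234}\right)} = \frac{1}{26015 \left(- \frac{1}{39234}\right)} = \frac{1}{- \frac{26015}{39234}} = - \frac{39234}{26015}$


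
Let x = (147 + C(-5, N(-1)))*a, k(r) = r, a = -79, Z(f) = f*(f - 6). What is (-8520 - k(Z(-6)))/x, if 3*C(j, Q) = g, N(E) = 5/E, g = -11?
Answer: 12888/16985 ≈ 0.75879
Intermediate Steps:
Z(f) = f*(-6 + f)
C(j, Q) = -11/3 (C(j, Q) = (⅓)*(-11) = -11/3)
x = -33970/3 (x = (147 - 11/3)*(-79) = (430/3)*(-79) = -33970/3 ≈ -11323.)
(-8520 - k(Z(-6)))/x = (-8520 - (-6)*(-6 - 6))/(-33970/3) = (-8520 - (-6)*(-12))*(-3/33970) = (-8520 - 1*72)*(-3/33970) = (-8520 - 72)*(-3/33970) = -8592*(-3/33970) = 12888/16985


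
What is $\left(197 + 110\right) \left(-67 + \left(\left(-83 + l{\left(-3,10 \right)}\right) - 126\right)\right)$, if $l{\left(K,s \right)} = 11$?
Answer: $-81355$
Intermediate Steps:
$\left(197 + 110\right) \left(-67 + \left(\left(-83 + l{\left(-3,10 \right)}\right) - 126\right)\right) = \left(197 + 110\right) \left(-67 + \left(\left(-83 + 11\right) - 126\right)\right) = 307 \left(-67 - 198\right) = 307 \left(-265\right) = -81355$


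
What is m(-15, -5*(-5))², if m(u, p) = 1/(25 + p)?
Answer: 1/2500 ≈ 0.00040000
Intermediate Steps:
m(-15, -5*(-5))² = (1/(25 - 5*(-5)))² = (1/(25 + 25))² = (1/50)² = 1/2500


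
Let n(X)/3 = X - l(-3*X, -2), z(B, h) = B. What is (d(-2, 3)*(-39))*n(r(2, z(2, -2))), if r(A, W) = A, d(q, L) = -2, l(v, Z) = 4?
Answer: -468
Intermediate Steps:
n(X) = -12 + 3*X (n(X) = 3*(X - 1*4) = 3*(X - 4) = 3*(-4 + X) = -12 + 3*X)
(d(-2, 3)*(-39))*n(r(2, z(2, -2))) = (-2*(-39))*(-12 + 3*2) = 78*(-12 + 6) = 78*(-6) = -468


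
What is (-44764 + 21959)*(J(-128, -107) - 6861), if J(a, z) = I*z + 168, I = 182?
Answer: 596738435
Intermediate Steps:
J(a, z) = 168 + 182*z (J(a, z) = 182*z + 168 = 168 + 182*z)
(-44764 + 21959)*(J(-128, -107) - 6861) = (-44764 + 21959)*((168 + 182*(-107)) - 6861) = -22805*((168 - 19474) - 6861) = -22805*(-19306 - 6861) = -22805*(-26167) = 596738435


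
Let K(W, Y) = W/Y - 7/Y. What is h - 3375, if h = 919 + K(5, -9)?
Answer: -22102/9 ≈ -2455.8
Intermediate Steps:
K(W, Y) = -7/Y + W/Y
h = 8273/9 (h = 919 + (-7 + 5)/(-9) = 919 - ⅑*(-2) = 919 + 2/9 = 8273/9 ≈ 919.22)
h - 3375 = 8273/9 - 3375 = -22102/9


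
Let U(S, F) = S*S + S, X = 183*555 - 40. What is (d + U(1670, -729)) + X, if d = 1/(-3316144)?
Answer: 9590603481679/3316144 ≈ 2.8921e+6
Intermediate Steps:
X = 101525 (X = 101565 - 40 = 101525)
U(S, F) = S + S² (U(S, F) = S² + S = S + S²)
d = -1/3316144 ≈ -3.0156e-7
(d + U(1670, -729)) + X = (-1/3316144 + 1670*(1 + 1670)) + 101525 = (-1/3316144 + 1670*1671) + 101525 = (-1/3316144 + 2790570) + 101525 = 9253931962079/3316144 + 101525 = 9590603481679/3316144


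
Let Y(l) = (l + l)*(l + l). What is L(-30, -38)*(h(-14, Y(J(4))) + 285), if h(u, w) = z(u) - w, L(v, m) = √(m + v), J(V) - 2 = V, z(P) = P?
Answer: 254*I*√17 ≈ 1047.3*I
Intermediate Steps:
J(V) = 2 + V
Y(l) = 4*l² (Y(l) = (2*l)*(2*l) = 4*l²)
h(u, w) = u - w
L(-30, -38)*(h(-14, Y(J(4))) + 285) = √(-38 - 30)*((-14 - 4*(2 + 4)²) + 285) = √(-68)*((-14 - 4*6²) + 285) = (2*I*√17)*((-14 - 4*36) + 285) = (2*I*√17)*((-14 - 1*144) + 285) = (2*I*√17)*((-14 - 144) + 285) = (2*I*√17)*(-158 + 285) = (2*I*√17)*127 = 254*I*√17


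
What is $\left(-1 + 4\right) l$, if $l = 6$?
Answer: $18$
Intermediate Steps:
$\left(-1 + 4\right) l = \left(-1 + 4\right) 6 = 3 \cdot 6 = 18$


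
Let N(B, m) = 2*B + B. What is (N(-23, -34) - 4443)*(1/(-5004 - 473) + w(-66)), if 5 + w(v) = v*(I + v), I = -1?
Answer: -109153888896/5477 ≈ -1.9930e+7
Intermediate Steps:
w(v) = -5 + v*(-1 + v)
N(B, m) = 3*B
(N(-23, -34) - 4443)*(1/(-5004 - 473) + w(-66)) = (3*(-23) - 4443)*(1/(-5004 - 473) + (-5 + (-66)**2 - 1*(-66))) = (-69 - 4443)*(1/(-5477) + (-5 + 4356 + 66)) = -4512*(-1/5477 + 4417) = -4512*24191908/5477 = -109153888896/5477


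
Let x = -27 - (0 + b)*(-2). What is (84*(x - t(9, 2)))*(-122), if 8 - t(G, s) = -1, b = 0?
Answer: 368928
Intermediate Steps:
t(G, s) = 9 (t(G, s) = 8 - 1*(-1) = 8 + 1 = 9)
x = -27 (x = -27 - (0 + 0)*(-2) = -27 - 0*(-2) = -27 - 1*0 = -27 + 0 = -27)
(84*(x - t(9, 2)))*(-122) = (84*(-27 - 1*9))*(-122) = (84*(-27 - 9))*(-122) = (84*(-36))*(-122) = -3024*(-122) = 368928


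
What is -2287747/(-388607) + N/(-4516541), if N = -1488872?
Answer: 10911289204431/1755159448387 ≈ 6.2167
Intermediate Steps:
-2287747/(-388607) + N/(-4516541) = -2287747/(-388607) - 1488872/(-4516541) = -2287747*(-1/388607) - 1488872*(-1/4516541) = 2287747/388607 + 1488872/4516541 = 10911289204431/1755159448387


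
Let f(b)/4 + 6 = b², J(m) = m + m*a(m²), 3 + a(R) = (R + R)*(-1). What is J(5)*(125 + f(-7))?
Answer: -77220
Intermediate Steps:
a(R) = -3 - 2*R (a(R) = -3 + (R + R)*(-1) = -3 + (2*R)*(-1) = -3 - 2*R)
J(m) = m + m*(-3 - 2*m²)
f(b) = -24 + 4*b²
J(5)*(125 + f(-7)) = (-2*5*(1 + 5²))*(125 + (-24 + 4*(-7)²)) = (-2*5*(1 + 25))*(125 + (-24 + 4*49)) = (-2*5*26)*(125 + (-24 + 196)) = -260*(125 + 172) = -260*297 = -77220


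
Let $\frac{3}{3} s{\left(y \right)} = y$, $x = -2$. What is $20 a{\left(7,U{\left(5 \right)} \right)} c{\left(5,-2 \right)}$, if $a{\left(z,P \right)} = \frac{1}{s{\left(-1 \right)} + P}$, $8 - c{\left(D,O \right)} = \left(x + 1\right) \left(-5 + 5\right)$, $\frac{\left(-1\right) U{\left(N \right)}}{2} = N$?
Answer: $- \frac{160}{11} \approx -14.545$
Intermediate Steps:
$s{\left(y \right)} = y$
$U{\left(N \right)} = - 2 N$
$c{\left(D,O \right)} = 8$ ($c{\left(D,O \right)} = 8 - \left(-2 + 1\right) \left(-5 + 5\right) = 8 - \left(-1\right) 0 = 8 - 0 = 8 + 0 = 8$)
$a{\left(z,P \right)} = \frac{1}{-1 + P}$
$20 a{\left(7,U{\left(5 \right)} \right)} c{\left(5,-2 \right)} = \frac{20}{-1 - 10} \cdot 8 = \frac{20}{-11} \cdot 8 = 20 \left(- \frac{1}{11}\right) 8 = \left(- \frac{20}{11}\right) 8 = - \frac{160}{11}$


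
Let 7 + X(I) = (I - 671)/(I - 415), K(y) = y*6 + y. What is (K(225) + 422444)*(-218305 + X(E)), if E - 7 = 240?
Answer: -1943914681481/21 ≈ -9.2567e+10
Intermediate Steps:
K(y) = 7*y (K(y) = 6*y + y = 7*y)
E = 247 (E = 7 + 240 = 247)
X(I) = -7 + (-671 + I)/(-415 + I) (X(I) = -7 + (I - 671)/(I - 415) = -7 + (-671 + I)/(-415 + I))
(K(225) + 422444)*(-218305 + X(E)) = (7*225 + 422444)*(-218305 + 2*(1117 - 3*247)/(-415 + 247)) = (1575 + 422444)*(-218305 + 2*(1117 - 741)/(-168)) = 424019*(-218305 + 2*(-1/168)*376) = 424019*(-218305 - 94/21) = 424019*(-4584499/21) = -1943914681481/21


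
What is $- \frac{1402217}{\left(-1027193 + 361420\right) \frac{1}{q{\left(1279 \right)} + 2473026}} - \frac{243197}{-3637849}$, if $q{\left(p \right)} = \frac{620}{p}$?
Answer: $\frac{16134637554038923861041}{3097714520472283} \approx 5.2086 \cdot 10^{6}$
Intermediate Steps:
$- \frac{1402217}{\left(-1027193 + 361420\right) \frac{1}{q{\left(1279 \right)} + 2473026}} - \frac{243197}{-3637849} = - \frac{1402217}{\left(-1027193 + 361420\right) \frac{1}{\frac{620}{1279} + 2473026}} - \frac{243197}{-3637849} = - \frac{1402217}{\left(-665773\right) \frac{1}{620 \cdot \frac{1}{1279} + 2473026}} - - \frac{243197}{3637849} = - \frac{1402217}{\left(-665773\right) \frac{1}{\frac{620}{1279} + 2473026}} + \frac{243197}{3637849} = - \frac{1402217}{\left(-665773\right) \frac{1}{\frac{3163000874}{1279}}} + \frac{243197}{3637849} = - \frac{1402217}{\left(-665773\right) \frac{1279}{3163000874}} + \frac{243197}{3637849} = - \frac{1402217}{- \frac{851523667}{3163000874}} + \frac{243197}{3637849} = \left(-1402217\right) \left(- \frac{3163000874}{851523667}\right) + \frac{243197}{3637849} = \frac{4435213596537658}{851523667} + \frac{243197}{3637849} = \frac{16134637554038923861041}{3097714520472283}$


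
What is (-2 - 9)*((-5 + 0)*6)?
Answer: 330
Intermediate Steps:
(-2 - 9)*((-5 + 0)*6) = -(-55)*6 = -11*(-30) = 330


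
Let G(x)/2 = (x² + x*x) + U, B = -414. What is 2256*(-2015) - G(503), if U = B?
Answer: -5557048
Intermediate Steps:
U = -414
G(x) = -828 + 4*x² (G(x) = 2*((x² + x*x) - 414) = 2*((x² + x²) - 414) = 2*(2*x² - 414) = 2*(-414 + 2*x²) = -828 + 4*x²)
2256*(-2015) - G(503) = 2256*(-2015) - (-828 + 4*503²) = -4545840 - (-828 + 4*253009) = -4545840 - (-828 + 1012036) = -4545840 - 1*1011208 = -4545840 - 1011208 = -5557048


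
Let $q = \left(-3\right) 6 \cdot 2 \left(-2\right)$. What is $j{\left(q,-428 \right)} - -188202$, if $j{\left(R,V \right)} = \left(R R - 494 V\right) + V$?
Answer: $404390$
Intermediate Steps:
$q = 72$ ($q = \left(-18\right) 2 \left(-2\right) = \left(-36\right) \left(-2\right) = 72$)
$j{\left(R,V \right)} = R^{2} - 493 V$ ($j{\left(R,V \right)} = \left(R^{2} - 494 V\right) + V = R^{2} - 493 V$)
$j{\left(q,-428 \right)} - -188202 = \left(72^{2} - -211004\right) - -188202 = \left(5184 + 211004\right) + 188202 = 216188 + 188202 = 404390$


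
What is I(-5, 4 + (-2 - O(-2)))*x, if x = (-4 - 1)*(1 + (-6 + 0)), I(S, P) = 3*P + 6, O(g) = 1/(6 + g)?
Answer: 1125/4 ≈ 281.25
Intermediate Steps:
I(S, P) = 6 + 3*P
x = 25 (x = -5*(1 - 6) = -5*(-5) = 25)
I(-5, 4 + (-2 - O(-2)))*x = (6 + 3*(4 + (-2 - 1/(6 - 2))))*25 = (6 + 3*(4 + (-2 - 1/4)))*25 = (6 + 3*(4 + (-2 - 1*¼)))*25 = (6 + 3*(4 + (-2 - ¼)))*25 = (6 + 3*(4 - 9/4))*25 = (6 + 3*(7/4))*25 = (6 + 21/4)*25 = (45/4)*25 = 1125/4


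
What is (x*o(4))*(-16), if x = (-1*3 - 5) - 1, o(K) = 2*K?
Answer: 1152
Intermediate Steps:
x = -9 (x = (-3 - 5) - 1 = -8 - 1 = -9)
(x*o(4))*(-16) = -18*4*(-16) = -9*8*(-16) = -72*(-16) = 1152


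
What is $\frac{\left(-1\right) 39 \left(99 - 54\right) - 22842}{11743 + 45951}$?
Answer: $- \frac{24597}{57694} \approx -0.42634$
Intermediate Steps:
$\frac{\left(-1\right) 39 \left(99 - 54\right) - 22842}{11743 + 45951} = \frac{\left(-39\right) 45 - 22842}{57694} = \left(-1755 - 22842\right) \frac{1}{57694} = \left(-24597\right) \frac{1}{57694} = - \frac{24597}{57694}$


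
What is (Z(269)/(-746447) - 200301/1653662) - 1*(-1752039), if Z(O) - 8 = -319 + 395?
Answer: 2162666050994857491/1234371038914 ≈ 1.7520e+6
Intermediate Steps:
Z(O) = 84 (Z(O) = 8 + (-319 + 395) = 8 + 76 = 84)
(Z(269)/(-746447) - 200301/1653662) - 1*(-1752039) = (84/(-746447) - 200301/1653662) - 1*(-1752039) = (84*(-1/746447) - 200301*1/1653662) + 1752039 = (-84/746447 - 200301/1653662) + 1752039 = -149652988155/1234371038914 + 1752039 = 2162666050994857491/1234371038914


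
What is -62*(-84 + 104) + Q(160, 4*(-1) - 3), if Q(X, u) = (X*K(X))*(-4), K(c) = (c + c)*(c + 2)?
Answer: -33178840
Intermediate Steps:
K(c) = 2*c*(2 + c) (K(c) = (2*c)*(2 + c) = 2*c*(2 + c))
Q(X, u) = -8*X²*(2 + X) (Q(X, u) = (X*(2*X*(2 + X)))*(-4) = (2*X²*(2 + X))*(-4) = -8*X²*(2 + X))
-62*(-84 + 104) + Q(160, 4*(-1) - 3) = -62*(-84 + 104) + 8*160²*(-2 - 1*160) = -62*20 + 8*25600*(-2 - 160) = -1240 + 8*25600*(-162) = -1240 - 33177600 = -33178840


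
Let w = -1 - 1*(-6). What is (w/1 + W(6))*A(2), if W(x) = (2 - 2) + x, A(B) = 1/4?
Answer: 11/4 ≈ 2.7500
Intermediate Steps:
w = 5 (w = -1 + 6 = 5)
A(B) = ¼
W(x) = x (W(x) = 0 + x = x)
(w/1 + W(6))*A(2) = (5/1 + 6)*(¼) = (5*1 + 6)*(¼) = (5 + 6)*(¼) = 11*(¼) = 11/4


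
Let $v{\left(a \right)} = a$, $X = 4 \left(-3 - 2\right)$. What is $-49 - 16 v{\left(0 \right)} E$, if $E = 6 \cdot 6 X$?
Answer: $-49$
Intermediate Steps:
$X = -20$ ($X = 4 \left(-5\right) = -20$)
$E = -720$ ($E = 6 \cdot 6 \left(-20\right) = 36 \left(-20\right) = -720$)
$-49 - 16 v{\left(0 \right)} E = -49 - 16 \cdot 0 \left(-720\right) = -49 - 0 = -49 + 0 = -49$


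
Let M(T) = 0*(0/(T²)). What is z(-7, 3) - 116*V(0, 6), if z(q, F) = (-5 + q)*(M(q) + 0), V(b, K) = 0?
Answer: 0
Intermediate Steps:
M(T) = 0 (M(T) = 0*(0/T²) = 0*0 = 0)
z(q, F) = 0 (z(q, F) = (-5 + q)*(0 + 0) = (-5 + q)*0 = 0)
z(-7, 3) - 116*V(0, 6) = 0 - 116*0 = 0 + 0 = 0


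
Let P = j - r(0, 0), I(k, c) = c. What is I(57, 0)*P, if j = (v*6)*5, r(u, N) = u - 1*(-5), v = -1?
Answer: 0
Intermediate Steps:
r(u, N) = 5 + u (r(u, N) = u + 5 = 5 + u)
j = -30 (j = -1*6*5 = -6*5 = -30)
P = -35 (P = -30 - (5 + 0) = -30 - 1*5 = -30 - 5 = -35)
I(57, 0)*P = 0*(-35) = 0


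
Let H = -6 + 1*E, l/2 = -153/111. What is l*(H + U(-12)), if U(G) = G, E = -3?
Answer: 2142/37 ≈ 57.892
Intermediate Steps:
l = -102/37 (l = 2*(-153/111) = 2*(-153*1/111) = 2*(-51/37) = -102/37 ≈ -2.7568)
H = -9 (H = -6 + 1*(-3) = -6 - 3 = -9)
l*(H + U(-12)) = -102*(-9 - 12)/37 = -102/37*(-21) = 2142/37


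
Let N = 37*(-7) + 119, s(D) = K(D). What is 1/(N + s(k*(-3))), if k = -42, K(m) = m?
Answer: -1/14 ≈ -0.071429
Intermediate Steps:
s(D) = D
N = -140 (N = -259 + 119 = -140)
1/(N + s(k*(-3))) = 1/(-140 - 42*(-3)) = 1/(-140 + 126) = 1/(-14) = -1/14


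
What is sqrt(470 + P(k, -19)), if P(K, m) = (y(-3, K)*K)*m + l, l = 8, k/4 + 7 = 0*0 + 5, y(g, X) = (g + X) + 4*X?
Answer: I*sqrt(6058) ≈ 77.833*I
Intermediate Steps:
y(g, X) = g + 5*X (y(g, X) = (X + g) + 4*X = g + 5*X)
k = -8 (k = -28 + 4*(0*0 + 5) = -28 + 4*(0 + 5) = -28 + 4*5 = -28 + 20 = -8)
P(K, m) = 8 + K*m*(-3 + 5*K) (P(K, m) = ((-3 + 5*K)*K)*m + 8 = (K*(-3 + 5*K))*m + 8 = K*m*(-3 + 5*K) + 8 = 8 + K*m*(-3 + 5*K))
sqrt(470 + P(k, -19)) = sqrt(470 + (8 - 8*(-19)*(-3 + 5*(-8)))) = sqrt(470 + (8 - 8*(-19)*(-3 - 40))) = sqrt(470 + (8 - 8*(-19)*(-43))) = sqrt(470 + (8 - 6536)) = sqrt(470 - 6528) = sqrt(-6058) = I*sqrt(6058)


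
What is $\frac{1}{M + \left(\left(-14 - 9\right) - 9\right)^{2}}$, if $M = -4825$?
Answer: $- \frac{1}{3801} \approx -0.00026309$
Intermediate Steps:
$\frac{1}{M + \left(\left(-14 - 9\right) - 9\right)^{2}} = \frac{1}{-4825 + \left(\left(-14 - 9\right) - 9\right)^{2}} = \frac{1}{-4825 + \left(-23 - 9\right)^{2}} = \frac{1}{-4825 + \left(-32\right)^{2}} = \frac{1}{-4825 + 1024} = \frac{1}{-3801} = - \frac{1}{3801}$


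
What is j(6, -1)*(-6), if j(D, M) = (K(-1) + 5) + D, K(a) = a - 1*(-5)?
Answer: -90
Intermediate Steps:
K(a) = 5 + a (K(a) = a + 5 = 5 + a)
j(D, M) = 9 + D (j(D, M) = ((5 - 1) + 5) + D = (4 + 5) + D = 9 + D)
j(6, -1)*(-6) = (9 + 6)*(-6) = 15*(-6) = -90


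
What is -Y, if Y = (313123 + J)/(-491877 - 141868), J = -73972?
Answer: 239151/633745 ≈ 0.37736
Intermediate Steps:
Y = -239151/633745 (Y = (313123 - 73972)/(-491877 - 141868) = 239151/(-633745) = 239151*(-1/633745) = -239151/633745 ≈ -0.37736)
-Y = -1*(-239151/633745) = 239151/633745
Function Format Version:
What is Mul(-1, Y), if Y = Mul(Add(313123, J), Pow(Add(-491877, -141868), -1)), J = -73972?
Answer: Rational(239151, 633745) ≈ 0.37736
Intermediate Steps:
Y = Rational(-239151, 633745) (Y = Mul(Add(313123, -73972), Pow(Add(-491877, -141868), -1)) = Mul(239151, Pow(-633745, -1)) = Mul(239151, Rational(-1, 633745)) = Rational(-239151, 633745) ≈ -0.37736)
Mul(-1, Y) = Mul(-1, Rational(-239151, 633745)) = Rational(239151, 633745)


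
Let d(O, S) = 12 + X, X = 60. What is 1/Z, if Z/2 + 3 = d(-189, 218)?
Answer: 1/138 ≈ 0.0072464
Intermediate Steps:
d(O, S) = 72 (d(O, S) = 12 + 60 = 72)
Z = 138 (Z = -6 + 2*72 = -6 + 144 = 138)
1/Z = 1/138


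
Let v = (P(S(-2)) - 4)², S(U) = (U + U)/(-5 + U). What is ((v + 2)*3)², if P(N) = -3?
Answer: 23409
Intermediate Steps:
S(U) = 2*U/(-5 + U) (S(U) = (2*U)/(-5 + U) = 2*U/(-5 + U))
v = 49 (v = (-3 - 4)² = (-7)² = 49)
((v + 2)*3)² = ((49 + 2)*3)² = (51*3)² = 153² = 23409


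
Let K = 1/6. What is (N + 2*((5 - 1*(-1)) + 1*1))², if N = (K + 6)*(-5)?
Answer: 10201/36 ≈ 283.36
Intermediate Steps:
K = ⅙ ≈ 0.16667
N = -185/6 (N = (⅙ + 6)*(-5) = (37/6)*(-5) = -185/6 ≈ -30.833)
(N + 2*((5 - 1*(-1)) + 1*1))² = (-185/6 + 2*((5 - 1*(-1)) + 1*1))² = (-185/6 + 2*((5 + 1) + 1))² = (-185/6 + 2*(6 + 1))² = (-185/6 + 2*7)² = (-185/6 + 14)² = (-101/6)² = 10201/36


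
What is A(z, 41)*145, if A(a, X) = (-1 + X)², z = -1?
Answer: 232000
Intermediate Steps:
A(z, 41)*145 = (-1 + 41)²*145 = 40²*145 = 1600*145 = 232000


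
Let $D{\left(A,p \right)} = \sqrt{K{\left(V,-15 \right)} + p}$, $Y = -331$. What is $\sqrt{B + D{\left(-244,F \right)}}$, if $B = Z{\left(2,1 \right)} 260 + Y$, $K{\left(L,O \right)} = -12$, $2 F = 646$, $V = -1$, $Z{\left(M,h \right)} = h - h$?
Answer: $\sqrt{-331 + \sqrt{311}} \approx 17.702 i$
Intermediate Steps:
$Z{\left(M,h \right)} = 0$
$F = 323$ ($F = \frac{1}{2} \cdot 646 = 323$)
$D{\left(A,p \right)} = \sqrt{-12 + p}$
$B = -331$ ($B = 0 \cdot 260 - 331 = 0 - 331 = -331$)
$\sqrt{B + D{\left(-244,F \right)}} = \sqrt{-331 + \sqrt{-12 + 323}} = \sqrt{-331 + \sqrt{311}}$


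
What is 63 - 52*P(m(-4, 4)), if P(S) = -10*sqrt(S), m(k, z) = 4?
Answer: 1103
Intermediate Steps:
63 - 52*P(m(-4, 4)) = 63 - (-520)*sqrt(4) = 63 - (-520)*2 = 63 - 52*(-20) = 63 + 1040 = 1103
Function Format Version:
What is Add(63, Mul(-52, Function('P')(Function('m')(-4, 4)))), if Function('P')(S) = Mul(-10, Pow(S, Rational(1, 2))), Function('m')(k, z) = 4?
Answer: 1103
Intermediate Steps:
Add(63, Mul(-52, Function('P')(Function('m')(-4, 4)))) = Add(63, Mul(-52, Mul(-10, Pow(4, Rational(1, 2))))) = Add(63, Mul(-52, Mul(-10, 2))) = Add(63, Mul(-52, -20)) = Add(63, 1040) = 1103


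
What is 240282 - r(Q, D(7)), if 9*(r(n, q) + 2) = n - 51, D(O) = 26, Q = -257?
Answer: 2162864/9 ≈ 2.4032e+5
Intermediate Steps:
r(n, q) = -23/3 + n/9 (r(n, q) = -2 + (n - 51)/9 = -2 + (-51 + n)/9 = -2 + (-17/3 + n/9) = -23/3 + n/9)
240282 - r(Q, D(7)) = 240282 - (-23/3 + (⅑)*(-257)) = 240282 - (-23/3 - 257/9) = 240282 - 1*(-326/9) = 240282 + 326/9 = 2162864/9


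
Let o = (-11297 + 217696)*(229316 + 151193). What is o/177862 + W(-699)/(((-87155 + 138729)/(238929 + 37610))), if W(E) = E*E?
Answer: 7020667922856413/2293263697 ≈ 3.0614e+6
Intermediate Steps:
W(E) = E²
o = 78536677091 (o = 206399*380509 = 78536677091)
o/177862 + W(-699)/(((-87155 + 138729)/(238929 + 37610))) = 78536677091/177862 + (-699)²/(((-87155 + 138729)/(238929 + 37610))) = 78536677091*(1/177862) + 488601/((51574/276539)) = 78536677091/177862 + 488601/((51574*(1/276539))) = 78536677091/177862 + 488601/(51574/276539) = 78536677091/177862 + 488601*(276539/51574) = 78536677091/177862 + 135117231939/51574 = 7020667922856413/2293263697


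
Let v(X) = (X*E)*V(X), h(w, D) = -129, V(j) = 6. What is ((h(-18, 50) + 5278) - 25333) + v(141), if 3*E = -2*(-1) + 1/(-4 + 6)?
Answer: -19479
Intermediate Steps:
E = ⅚ (E = (-2*(-1) + 1/(-4 + 6))/3 = (2 + 1/2)/3 = (2 + ½)/3 = (⅓)*(5/2) = ⅚ ≈ 0.83333)
v(X) = 5*X (v(X) = (X*(⅚))*6 = (5*X/6)*6 = 5*X)
((h(-18, 50) + 5278) - 25333) + v(141) = ((-129 + 5278) - 25333) + 5*141 = (5149 - 25333) + 705 = -20184 + 705 = -19479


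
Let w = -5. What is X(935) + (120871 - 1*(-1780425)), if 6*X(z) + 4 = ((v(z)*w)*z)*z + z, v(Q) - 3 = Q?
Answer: -1362902181/2 ≈ -6.8145e+8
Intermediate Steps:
v(Q) = 3 + Q
X(z) = -⅔ + z/6 + z²*(-15 - 5*z)/6 (X(z) = -⅔ + ((((3 + z)*(-5))*z)*z + z)/6 = -⅔ + (((-15 - 5*z)*z)*z + z)/6 = -⅔ + ((z*(-15 - 5*z))*z + z)/6 = -⅔ + (z²*(-15 - 5*z) + z)/6 = -⅔ + (z + z²*(-15 - 5*z))/6 = -⅔ + (z/6 + z²*(-15 - 5*z)/6) = -⅔ + z/6 + z²*(-15 - 5*z)/6)
X(935) + (120871 - 1*(-1780425)) = (-⅔ + (⅙)*935 - ⅚*935²*(3 + 935)) + (120871 - 1*(-1780425)) = (-⅔ + 935/6 - ⅚*874225*938) + (120871 + 1780425) = (-⅔ + 935/6 - 2050057625/3) + 1901296 = -1366704773/2 + 1901296 = -1362902181/2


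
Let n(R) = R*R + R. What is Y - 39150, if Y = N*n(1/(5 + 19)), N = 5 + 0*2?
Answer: -22550275/576 ≈ -39150.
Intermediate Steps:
N = 5 (N = 5 + 0 = 5)
n(R) = R + R² (n(R) = R² + R = R + R²)
Y = 125/576 (Y = 5*((1 + 1/(5 + 19))/(5 + 19)) = 5*((1 + 1/24)/24) = 5*((1/24)*(25/24)) = 5*(25/576) = 125/576 ≈ 0.21701)
Y - 39150 = 125/576 - 39150 = -22550275/576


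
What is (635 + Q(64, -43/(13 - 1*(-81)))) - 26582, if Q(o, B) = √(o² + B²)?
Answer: -25947 + √36194105/94 ≈ -25883.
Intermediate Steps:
Q(o, B) = √(B² + o²)
(635 + Q(64, -43/(13 - 1*(-81)))) - 26582 = (635 + √((-43/(13 - 1*(-81)))² + 64²)) - 26582 = (635 + √((-43/(13 + 81))² + 4096)) - 26582 = (635 + √((-43/94)² + 4096)) - 26582 = (635 + √(1849/8836 + 4096)) - 26582 = (635 + √(36194105/8836)) - 26582 = (635 + √36194105/94) - 26582 = -25947 + √36194105/94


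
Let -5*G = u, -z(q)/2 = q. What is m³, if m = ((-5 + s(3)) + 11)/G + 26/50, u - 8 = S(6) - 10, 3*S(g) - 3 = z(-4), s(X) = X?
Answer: -290117528/15625 ≈ -18568.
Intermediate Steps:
z(q) = -2*q
S(g) = 11/3 (S(g) = 1 + (-2*(-4))/3 = 1 + (⅓)*8 = 1 + 8/3 = 11/3)
u = 5/3 (u = 8 + (11/3 - 10) = 8 - 19/3 = 5/3 ≈ 1.6667)
G = -⅓ (G = -⅕*5/3 = -⅓ ≈ -0.33333)
m = -662/25 (m = ((-5 + 3) + 11)/(-⅓) + 26/50 = (-2 + 11)*(-3) + 26*(1/50) = 9*(-3) + 13/25 = -27 + 13/25 = -662/25 ≈ -26.480)
m³ = (-662/25)³ = -290117528/15625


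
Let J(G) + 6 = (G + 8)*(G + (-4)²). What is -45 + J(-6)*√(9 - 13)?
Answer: -45 + 28*I ≈ -45.0 + 28.0*I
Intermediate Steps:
J(G) = -6 + (8 + G)*(16 + G) (J(G) = -6 + (G + 8)*(G + (-4)²) = -6 + (8 + G)*(G + 16) = -6 + (8 + G)*(16 + G))
-45 + J(-6)*√(9 - 13) = -45 + (122 + (-6)² + 24*(-6))*√(9 - 13) = -45 + (122 + 36 - 144)*√(-4) = -45 + 14*(2*I) = -45 + 28*I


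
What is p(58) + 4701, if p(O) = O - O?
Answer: 4701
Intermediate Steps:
p(O) = 0
p(58) + 4701 = 0 + 4701 = 4701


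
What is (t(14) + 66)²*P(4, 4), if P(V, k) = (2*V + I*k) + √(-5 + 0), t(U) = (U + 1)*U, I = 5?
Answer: 2132928 + 76176*I*√5 ≈ 2.1329e+6 + 1.7033e+5*I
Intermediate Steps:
t(U) = U*(1 + U) (t(U) = (1 + U)*U = U*(1 + U))
P(V, k) = 2*V + 5*k + I*√5 (P(V, k) = (2*V + 5*k) + √(-5 + 0) = (2*V + 5*k) + √(-5) = (2*V + 5*k) + I*√5 = 2*V + 5*k + I*√5)
(t(14) + 66)²*P(4, 4) = (14*(1 + 14) + 66)²*(2*4 + 5*4 + I*√5) = (14*15 + 66)²*(8 + 20 + I*√5) = (210 + 66)²*(28 + I*√5) = 276²*(28 + I*√5) = 76176*(28 + I*√5) = 2132928 + 76176*I*√5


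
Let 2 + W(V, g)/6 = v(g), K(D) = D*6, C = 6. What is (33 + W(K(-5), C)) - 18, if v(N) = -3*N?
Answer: -105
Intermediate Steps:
K(D) = 6*D
W(V, g) = -12 - 18*g (W(V, g) = -12 + 6*(-3*g) = -12 - 18*g)
(33 + W(K(-5), C)) - 18 = (33 + (-12 - 18*6)) - 18 = (33 + (-12 - 108)) - 18 = (33 - 120) - 18 = -87 - 18 = -105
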